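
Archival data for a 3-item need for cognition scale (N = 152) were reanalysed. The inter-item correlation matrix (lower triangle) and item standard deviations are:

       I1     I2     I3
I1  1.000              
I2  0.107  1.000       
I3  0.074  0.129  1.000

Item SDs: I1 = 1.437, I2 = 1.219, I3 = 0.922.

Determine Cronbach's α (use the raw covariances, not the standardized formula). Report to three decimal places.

Cronbach's α = 0.245

Σσ²ᵢ = 1.437² + 1.219² + 0.922² = 4.4010
Covariances σ_ij = r_ij · s_i · s_j:
  σ(I1,I2) = 0.107 × 1.437 × 1.219 = 0.1874
  σ(I1,I3) = 0.074 × 1.437 × 0.922 = 0.0980
  σ(I2,I3) = 0.129 × 1.219 × 0.922 = 0.1450
σ²_T = Σσ²ᵢ + 2·Σσ_ij = 4.4010 + 2 × 0.4304 = 5.2618
α = (3/2)·(1 − 4.4010/5.2618) = 0.245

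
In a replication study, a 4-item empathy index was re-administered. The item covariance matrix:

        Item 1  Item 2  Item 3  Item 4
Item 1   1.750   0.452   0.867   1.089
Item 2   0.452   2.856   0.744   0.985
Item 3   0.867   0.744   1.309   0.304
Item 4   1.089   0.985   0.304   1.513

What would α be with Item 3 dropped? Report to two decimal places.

α = 0.68

Remaining items: Item 1, Item 2, Item 4 (k = 3).
Σσᵢ² = 1.750 + 2.856 + 1.513 = 6.119
σ²_total = 6.119 + 2 × 2.526 = 11.171
α (item deleted) = (3/2)·(1 − 6.119/11.171) = 0.68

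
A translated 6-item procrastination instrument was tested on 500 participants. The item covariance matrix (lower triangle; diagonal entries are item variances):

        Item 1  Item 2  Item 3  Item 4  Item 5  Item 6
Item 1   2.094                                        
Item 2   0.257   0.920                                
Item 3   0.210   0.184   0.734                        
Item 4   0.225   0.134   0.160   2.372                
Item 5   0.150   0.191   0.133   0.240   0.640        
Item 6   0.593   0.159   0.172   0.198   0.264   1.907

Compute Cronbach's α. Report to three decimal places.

α = 0.516

Σσ²ᵢ = 2.094 + 0.920 + 0.734 + 2.372 + 0.640 + 1.907 = 8.667
Σ_{i<j} σ_ij = 3.270
σ²_total = 8.667 + 2 × 3.270 = 15.207
α = (k/(k−1))·(1 − Σσ²ᵢ/σ²_total) = (6/5)·(1 − 8.667/15.207) = 0.516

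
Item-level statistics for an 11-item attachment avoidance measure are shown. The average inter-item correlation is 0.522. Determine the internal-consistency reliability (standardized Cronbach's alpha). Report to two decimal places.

Standardized α = k·r̄ / (1 + (k−1)·r̄) = 11 × 0.522 / (1 + 10 × 0.522)
  = 5.7420 / 6.2200 = 0.92

α = 0.92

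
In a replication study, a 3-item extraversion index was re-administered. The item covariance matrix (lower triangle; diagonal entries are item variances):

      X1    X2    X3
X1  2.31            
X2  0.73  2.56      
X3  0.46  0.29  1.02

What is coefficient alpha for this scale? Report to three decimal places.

coefficient alpha = 0.502

sum of item variances = 2.31 + 2.56 + 1.02 = 5.89
Sum of off-diagonal covariances = 1.48
σ²_total = 5.89 + 2 × 1.48 = 8.85
α = (k/(k−1))·(1 − sum of item variances/σ²_total) = (3/2)·(1 − 5.89/8.85) = 0.502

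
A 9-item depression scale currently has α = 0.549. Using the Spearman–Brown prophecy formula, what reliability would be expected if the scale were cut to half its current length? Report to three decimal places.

Length factor m = 1/2
α' = m·α / (1 − (1−m)·α)
   = 1/2 × 0.549 / (1 − (1 − 1/2) × 0.549)
   = 0.2745 / 0.7255 = 0.378

predicted reliability = 0.378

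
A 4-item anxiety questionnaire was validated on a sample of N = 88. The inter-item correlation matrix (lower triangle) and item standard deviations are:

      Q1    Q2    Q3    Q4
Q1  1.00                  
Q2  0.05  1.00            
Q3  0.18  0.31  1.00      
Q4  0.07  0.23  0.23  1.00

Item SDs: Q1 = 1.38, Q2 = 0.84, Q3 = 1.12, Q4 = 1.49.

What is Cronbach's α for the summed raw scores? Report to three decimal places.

Σσ²ᵢ = 1.38² + 0.84² + 1.12² + 1.49² = 6.0845
Covariances σ_ij = r_ij · s_i · s_j:
  σ(Q1,Q2) = 0.05 × 1.38 × 0.84 = 0.0580
  σ(Q1,Q3) = 0.18 × 1.38 × 1.12 = 0.2782
  σ(Q1,Q4) = 0.07 × 1.38 × 1.49 = 0.1439
  σ(Q2,Q3) = 0.31 × 0.84 × 1.12 = 0.2916
  σ(Q2,Q4) = 0.23 × 0.84 × 1.49 = 0.2879
  σ(Q3,Q4) = 0.23 × 1.12 × 1.49 = 0.3838
σ²_T = Σσ²ᵢ + 2·Σσ_ij = 6.0845 + 2 × 1.4434 = 8.9713
α = (4/3)·(1 − 6.0845/8.9713) = 0.429

Cronbach's α = 0.429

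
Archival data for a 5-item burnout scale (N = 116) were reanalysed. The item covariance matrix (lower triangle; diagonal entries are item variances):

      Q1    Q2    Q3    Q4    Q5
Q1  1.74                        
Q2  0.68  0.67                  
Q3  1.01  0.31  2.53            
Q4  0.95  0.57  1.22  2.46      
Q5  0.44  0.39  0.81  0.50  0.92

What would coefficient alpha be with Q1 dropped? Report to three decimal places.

Remaining items: Q2, Q3, Q4, Q5 (k = 4).
Σσᵢ² = 0.67 + 2.53 + 2.46 + 0.92 = 6.58
Var(T) = 6.58 + 2 × 3.80 = 14.18
α (item deleted) = (4/3)·(1 − 6.58/14.18) = 0.715

coefficient alpha = 0.715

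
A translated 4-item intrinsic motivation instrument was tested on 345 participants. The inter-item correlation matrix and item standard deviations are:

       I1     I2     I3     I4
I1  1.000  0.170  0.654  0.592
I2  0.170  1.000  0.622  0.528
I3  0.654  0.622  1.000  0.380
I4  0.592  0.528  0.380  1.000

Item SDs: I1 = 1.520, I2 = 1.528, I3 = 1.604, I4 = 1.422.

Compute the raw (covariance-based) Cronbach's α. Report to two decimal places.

Cronbach's α = 0.79

Σσ²ᵢ = 1.520² + 1.528² + 1.604² + 1.422² = 9.2401
Covariances σ_ij = r_ij · s_i · s_j:
  σ(I1,I2) = 0.170 × 1.520 × 1.528 = 0.3948
  σ(I1,I3) = 0.654 × 1.520 × 1.604 = 1.5945
  σ(I1,I4) = 0.592 × 1.520 × 1.422 = 1.2796
  σ(I2,I3) = 0.622 × 1.528 × 1.604 = 1.5245
  σ(I2,I4) = 0.528 × 1.528 × 1.422 = 1.1472
  σ(I3,I4) = 0.380 × 1.604 × 1.422 = 0.8667
σ²_T = Σσ²ᵢ + 2·Σσ_ij = 9.2401 + 2 × 6.8073 = 22.8547
α = (4/3)·(1 − 9.2401/22.8547) = 0.79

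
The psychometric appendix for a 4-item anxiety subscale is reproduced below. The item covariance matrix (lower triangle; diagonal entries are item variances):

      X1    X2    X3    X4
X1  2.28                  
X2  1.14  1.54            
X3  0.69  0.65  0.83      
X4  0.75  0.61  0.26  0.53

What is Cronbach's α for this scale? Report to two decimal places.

ΣVar(i) = 2.28 + 1.54 + 0.83 + 0.53 = 5.18
Σ_{i<j} σ_ij = 4.10
total variance = 5.18 + 2 × 4.10 = 13.38
α = (k/(k−1))·(1 − ΣVar(i)/total variance) = (4/3)·(1 − 5.18/13.38) = 0.82

Cronbach's α = 0.82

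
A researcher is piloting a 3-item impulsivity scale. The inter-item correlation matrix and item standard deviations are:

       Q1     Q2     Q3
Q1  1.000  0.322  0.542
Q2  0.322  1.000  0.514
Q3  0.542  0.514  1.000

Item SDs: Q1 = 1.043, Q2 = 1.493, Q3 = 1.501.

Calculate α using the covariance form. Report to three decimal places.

Σσ²ᵢ = 1.043² + 1.493² + 1.501² = 5.5699
Covariances σ_ij = r_ij · s_i · s_j:
  σ(Q1,Q2) = 0.322 × 1.043 × 1.493 = 0.5014
  σ(Q1,Q3) = 0.542 × 1.043 × 1.501 = 0.8485
  σ(Q2,Q3) = 0.514 × 1.493 × 1.501 = 1.1519
σ²_T = Σσ²ᵢ + 2·Σσ_ij = 5.5699 + 2 × 2.5018 = 10.5735
α = (3/2)·(1 − 5.5699/10.5735) = 0.710

α = 0.710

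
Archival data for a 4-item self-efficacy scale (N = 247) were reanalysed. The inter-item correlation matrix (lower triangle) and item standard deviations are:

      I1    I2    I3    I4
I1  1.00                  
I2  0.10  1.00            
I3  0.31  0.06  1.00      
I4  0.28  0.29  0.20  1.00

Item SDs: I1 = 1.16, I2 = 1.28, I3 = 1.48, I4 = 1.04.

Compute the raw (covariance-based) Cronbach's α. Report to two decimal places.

Cronbach's α = 0.49

Σσ²ᵢ = 1.16² + 1.28² + 1.48² + 1.04² = 6.2560
Covariances σ_ij = r_ij · s_i · s_j:
  σ(I1,I2) = 0.10 × 1.16 × 1.28 = 0.1485
  σ(I1,I3) = 0.31 × 1.16 × 1.48 = 0.5322
  σ(I1,I4) = 0.28 × 1.16 × 1.04 = 0.3378
  σ(I2,I3) = 0.06 × 1.28 × 1.48 = 0.1137
  σ(I2,I4) = 0.29 × 1.28 × 1.04 = 0.3860
  σ(I3,I4) = 0.20 × 1.48 × 1.04 = 0.3078
σ²_T = Σσ²ᵢ + 2·Σσ_ij = 6.2560 + 2 × 1.8260 = 9.9080
α = (4/3)·(1 − 6.2560/9.9080) = 0.49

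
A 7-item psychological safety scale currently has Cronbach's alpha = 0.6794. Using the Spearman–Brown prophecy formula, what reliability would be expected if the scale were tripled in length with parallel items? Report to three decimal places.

predicted reliability = 0.864

Length factor m = 3
α' = m·α / (1 + (m−1)·α)
   = 3 × 0.6794 / (1 + (3 − 1) × 0.6794)
   = 2.0382 / 2.3588 = 0.864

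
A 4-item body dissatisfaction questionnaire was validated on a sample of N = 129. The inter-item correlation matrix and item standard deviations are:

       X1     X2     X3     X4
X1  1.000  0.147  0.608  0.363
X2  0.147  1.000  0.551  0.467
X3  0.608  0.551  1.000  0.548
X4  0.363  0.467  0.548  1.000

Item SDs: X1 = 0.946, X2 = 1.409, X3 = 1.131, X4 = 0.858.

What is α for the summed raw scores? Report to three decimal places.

Σσ²ᵢ = 0.946² + 1.409² + 1.131² + 0.858² = 4.8955
Covariances σ_ij = r_ij · s_i · s_j:
  σ(X1,X2) = 0.147 × 0.946 × 1.409 = 0.1959
  σ(X1,X3) = 0.608 × 0.946 × 1.131 = 0.6505
  σ(X1,X4) = 0.363 × 0.946 × 0.858 = 0.2946
  σ(X2,X3) = 0.551 × 1.409 × 1.131 = 0.8781
  σ(X2,X4) = 0.467 × 1.409 × 0.858 = 0.5646
  σ(X3,X4) = 0.548 × 1.131 × 0.858 = 0.5318
σ²_T = Σσ²ᵢ + 2·Σσ_ij = 4.8955 + 2 × 3.1155 = 11.1265
α = (4/3)·(1 − 4.8955/11.1265) = 0.747

α = 0.747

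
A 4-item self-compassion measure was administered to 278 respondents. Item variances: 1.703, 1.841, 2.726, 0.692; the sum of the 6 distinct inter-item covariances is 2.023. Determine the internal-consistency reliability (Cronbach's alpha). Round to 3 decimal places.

ΣVar(i) = 1.703 + 1.841 + 2.726 + 0.692 = 6.962
Sum of distinct covariances = 2.023
σ²_T = ΣVar(i) + 2·Σcov = 6.962 + 2 × 2.023 = 11.008
α = (4/3)·(1 − 6.962/11.008) = 0.490

Cronbach's alpha = 0.490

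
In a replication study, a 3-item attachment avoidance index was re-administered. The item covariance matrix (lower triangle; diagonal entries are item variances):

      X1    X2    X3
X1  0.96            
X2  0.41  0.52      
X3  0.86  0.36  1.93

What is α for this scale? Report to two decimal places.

sum of item variances = 0.96 + 0.52 + 1.93 = 3.41
Sum of the distinct covariances = 1.63
total variance = 3.41 + 2 × 1.63 = 6.67
α = (k/(k−1))·(1 − sum of item variances/total variance) = (3/2)·(1 − 3.41/6.67) = 0.73

α = 0.73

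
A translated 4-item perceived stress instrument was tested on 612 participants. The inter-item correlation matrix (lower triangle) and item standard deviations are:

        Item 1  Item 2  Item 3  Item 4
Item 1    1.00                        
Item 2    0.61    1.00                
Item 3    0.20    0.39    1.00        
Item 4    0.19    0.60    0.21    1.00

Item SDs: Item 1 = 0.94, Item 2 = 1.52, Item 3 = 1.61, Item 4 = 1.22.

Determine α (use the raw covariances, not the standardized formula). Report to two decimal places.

Σσ²ᵢ = 0.94² + 1.52² + 1.61² + 1.22² = 7.2745
Covariances σ_ij = r_ij · s_i · s_j:
  σ(Item 1,Item 2) = 0.61 × 0.94 × 1.52 = 0.8716
  σ(Item 1,Item 3) = 0.20 × 0.94 × 1.61 = 0.3027
  σ(Item 1,Item 4) = 0.19 × 0.94 × 1.22 = 0.2179
  σ(Item 2,Item 3) = 0.39 × 1.52 × 1.61 = 0.9544
  σ(Item 2,Item 4) = 0.60 × 1.52 × 1.22 = 1.1126
  σ(Item 3,Item 4) = 0.21 × 1.61 × 1.22 = 0.4125
σ²_T = Σσ²ᵢ + 2·Σσ_ij = 7.2745 + 2 × 3.8717 = 15.0179
α = (4/3)·(1 − 7.2745/15.0179) = 0.69

α = 0.69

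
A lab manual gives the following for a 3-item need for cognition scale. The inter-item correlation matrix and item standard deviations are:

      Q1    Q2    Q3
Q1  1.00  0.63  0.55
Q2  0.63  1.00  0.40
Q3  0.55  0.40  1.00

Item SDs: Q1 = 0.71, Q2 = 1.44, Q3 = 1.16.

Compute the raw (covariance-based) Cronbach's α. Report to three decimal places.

Σσ²ᵢ = 0.71² + 1.44² + 1.16² = 3.9233
Covariances σ_ij = r_ij · s_i · s_j:
  σ(Q1,Q2) = 0.63 × 0.71 × 1.44 = 0.6441
  σ(Q1,Q3) = 0.55 × 0.71 × 1.16 = 0.4530
  σ(Q2,Q3) = 0.40 × 1.44 × 1.16 = 0.6682
σ²_T = Σσ²ᵢ + 2·Σσ_ij = 3.9233 + 2 × 1.7653 = 7.4539
α = (3/2)·(1 − 3.9233/7.4539) = 0.710

α = 0.710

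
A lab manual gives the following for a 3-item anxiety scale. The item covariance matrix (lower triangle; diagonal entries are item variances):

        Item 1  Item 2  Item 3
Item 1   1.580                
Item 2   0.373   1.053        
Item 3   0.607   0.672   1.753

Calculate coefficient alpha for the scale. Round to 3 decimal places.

Σσᵢ² = 1.580 + 1.053 + 1.753 = 4.386
Σ_{i<j} σ_ij = 1.652
σ²_total = 4.386 + 2 × 1.652 = 7.690
α = (k/(k−1))·(1 − Σσᵢ²/σ²_total) = (3/2)·(1 − 4.386/7.690) = 0.644

α = 0.644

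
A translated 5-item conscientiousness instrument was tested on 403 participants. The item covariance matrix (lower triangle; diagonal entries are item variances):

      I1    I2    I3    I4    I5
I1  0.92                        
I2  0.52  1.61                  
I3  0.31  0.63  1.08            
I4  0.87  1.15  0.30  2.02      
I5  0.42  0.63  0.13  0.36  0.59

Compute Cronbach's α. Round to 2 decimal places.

sum of item variances = 0.92 + 1.61 + 1.08 + 2.02 + 0.59 = 6.22
Sum of the distinct covariances = 5.32
Var(T) = 6.22 + 2 × 5.32 = 16.86
α = (k/(k−1))·(1 − sum of item variances/Var(T)) = (5/4)·(1 − 6.22/16.86) = 0.79

Cronbach's α = 0.79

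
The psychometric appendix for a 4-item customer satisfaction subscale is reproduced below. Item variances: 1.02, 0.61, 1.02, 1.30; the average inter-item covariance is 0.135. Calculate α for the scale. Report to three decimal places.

Σσᵢ² = 1.02 + 0.61 + 1.02 + 1.30 = 3.95
Sum of the 6 distinct covariances = 6 × 0.135 = 0.810
total variance = Σσᵢ² + 2·Σcov = 3.95 + 2 × 0.810 = 5.570
α = (4/3)·(1 − 3.95/5.570) = 0.388

α = 0.388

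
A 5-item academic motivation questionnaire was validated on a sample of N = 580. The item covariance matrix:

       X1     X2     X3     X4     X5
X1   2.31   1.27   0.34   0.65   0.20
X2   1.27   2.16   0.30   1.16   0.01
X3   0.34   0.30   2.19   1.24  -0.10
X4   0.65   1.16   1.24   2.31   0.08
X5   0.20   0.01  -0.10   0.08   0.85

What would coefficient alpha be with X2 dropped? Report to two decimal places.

α = 0.51

Remaining items: X1, X3, X4, X5 (k = 4).
ΣVar(i) = 2.31 + 2.19 + 2.31 + 0.85 = 7.66
σ²_total = 7.66 + 2 × 2.41 = 12.48
α (item deleted) = (4/3)·(1 − 7.66/12.48) = 0.51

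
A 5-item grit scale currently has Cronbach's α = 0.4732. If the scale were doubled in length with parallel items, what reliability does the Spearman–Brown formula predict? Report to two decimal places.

Length factor m = 2
α' = m·α / (1 + (m−1)·α)
   = 2 × 0.4732 / (1 + (2 − 1) × 0.4732)
   = 0.9464 / 1.4732 = 0.64

predicted reliability = 0.64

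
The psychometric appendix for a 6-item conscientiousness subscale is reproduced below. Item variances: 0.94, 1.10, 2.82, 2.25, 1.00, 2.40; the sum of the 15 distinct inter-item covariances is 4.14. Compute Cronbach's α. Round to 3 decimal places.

Cronbach's α = 0.529

ΣVar(i) = 0.94 + 1.10 + 2.82 + 2.25 + 1.00 + 2.40 = 10.51
Sum of distinct covariances = 4.14
σ²_total = ΣVar(i) + 2·Σcov = 10.51 + 2 × 4.14 = 18.79
α = (6/5)·(1 − 10.51/18.79) = 0.529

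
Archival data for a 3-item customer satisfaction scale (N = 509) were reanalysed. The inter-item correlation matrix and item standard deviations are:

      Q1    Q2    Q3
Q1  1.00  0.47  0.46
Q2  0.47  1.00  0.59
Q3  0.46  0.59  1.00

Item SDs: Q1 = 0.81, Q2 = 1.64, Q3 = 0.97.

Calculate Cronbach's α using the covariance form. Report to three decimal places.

α = 0.710

Σσ²ᵢ = 0.81² + 1.64² + 0.97² = 4.2866
Covariances σ_ij = r_ij · s_i · s_j:
  σ(Q1,Q2) = 0.47 × 0.81 × 1.64 = 0.6243
  σ(Q1,Q3) = 0.46 × 0.81 × 0.97 = 0.3614
  σ(Q2,Q3) = 0.59 × 1.64 × 0.97 = 0.9386
σ²_T = Σσ²ᵢ + 2·Σσ_ij = 4.2866 + 2 × 1.9243 = 8.1352
α = (3/2)·(1 − 4.2866/8.1352) = 0.710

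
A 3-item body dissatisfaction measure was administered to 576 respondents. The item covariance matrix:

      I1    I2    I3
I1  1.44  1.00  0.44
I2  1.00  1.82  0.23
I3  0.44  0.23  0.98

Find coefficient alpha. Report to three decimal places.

ΣVar(i) = 1.44 + 1.82 + 0.98 = 4.24
Sum of off-diagonal covariances = 1.67
Var(T) = 4.24 + 2 × 1.67 = 7.58
α = (k/(k−1))·(1 − ΣVar(i)/Var(T)) = (3/2)·(1 − 4.24/7.58) = 0.661

coefficient alpha = 0.661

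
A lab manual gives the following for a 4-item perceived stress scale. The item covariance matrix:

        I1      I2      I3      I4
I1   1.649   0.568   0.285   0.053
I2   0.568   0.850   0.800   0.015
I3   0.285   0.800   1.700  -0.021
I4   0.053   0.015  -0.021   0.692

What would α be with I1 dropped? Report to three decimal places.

Remaining items: I2, I3, I4 (k = 3).
Σσ²ᵢ = 0.850 + 1.700 + 0.692 = 3.242
σ²_total = 3.242 + 2 × 0.794 = 4.830
α (item deleted) = (3/2)·(1 − 3.242/4.830) = 0.493

α = 0.493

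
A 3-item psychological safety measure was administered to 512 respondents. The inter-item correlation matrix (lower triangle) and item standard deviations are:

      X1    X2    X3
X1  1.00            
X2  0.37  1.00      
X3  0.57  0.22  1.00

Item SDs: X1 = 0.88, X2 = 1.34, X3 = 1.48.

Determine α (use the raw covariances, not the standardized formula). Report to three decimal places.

Σσ²ᵢ = 0.88² + 1.34² + 1.48² = 4.7604
Covariances σ_ij = r_ij · s_i · s_j:
  σ(X1,X2) = 0.37 × 0.88 × 1.34 = 0.4363
  σ(X1,X3) = 0.57 × 0.88 × 1.48 = 0.7424
  σ(X2,X3) = 0.22 × 1.34 × 1.48 = 0.4363
σ²_T = Σσ²ᵢ + 2·Σσ_ij = 4.7604 + 2 × 1.6150 = 7.9904
α = (3/2)·(1 − 4.7604/7.9904) = 0.606

α = 0.606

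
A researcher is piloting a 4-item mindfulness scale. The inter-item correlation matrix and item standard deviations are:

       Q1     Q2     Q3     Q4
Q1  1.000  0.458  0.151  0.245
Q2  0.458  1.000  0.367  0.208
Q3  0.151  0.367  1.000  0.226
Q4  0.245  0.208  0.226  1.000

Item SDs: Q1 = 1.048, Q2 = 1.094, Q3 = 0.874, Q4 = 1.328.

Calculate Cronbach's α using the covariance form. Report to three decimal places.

Σσ²ᵢ = 1.048² + 1.094² + 0.874² + 1.328² = 4.8226
Covariances σ_ij = r_ij · s_i · s_j:
  σ(Q1,Q2) = 0.458 × 1.048 × 1.094 = 0.5251
  σ(Q1,Q3) = 0.151 × 1.048 × 0.874 = 0.1383
  σ(Q1,Q4) = 0.245 × 1.048 × 1.328 = 0.3410
  σ(Q2,Q3) = 0.367 × 1.094 × 0.874 = 0.3509
  σ(Q2,Q4) = 0.208 × 1.094 × 1.328 = 0.3022
  σ(Q3,Q4) = 0.226 × 0.874 × 1.328 = 0.2623
σ²_T = Σσ²ᵢ + 2·Σσ_ij = 4.8226 + 2 × 1.9198 = 8.6622
α = (4/3)·(1 − 4.8226/8.6622) = 0.591

Cronbach's α = 0.591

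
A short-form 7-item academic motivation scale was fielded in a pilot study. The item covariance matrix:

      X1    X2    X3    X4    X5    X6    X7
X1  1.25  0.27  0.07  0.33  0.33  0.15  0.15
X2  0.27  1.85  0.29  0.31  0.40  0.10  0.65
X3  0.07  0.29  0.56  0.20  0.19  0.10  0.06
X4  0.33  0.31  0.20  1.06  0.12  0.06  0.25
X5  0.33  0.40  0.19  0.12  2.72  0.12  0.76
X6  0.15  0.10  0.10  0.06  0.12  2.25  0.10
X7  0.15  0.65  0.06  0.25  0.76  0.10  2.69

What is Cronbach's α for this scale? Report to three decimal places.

α = 0.522

ΣVar(i) = 1.25 + 1.85 + 0.56 + 1.06 + 2.72 + 2.25 + 2.69 = 12.38
Sum of off-diagonal covariances = 5.01
σ²_total = 12.38 + 2 × 5.01 = 22.40
α = (k/(k−1))·(1 − ΣVar(i)/σ²_total) = (7/6)·(1 − 12.38/22.40) = 0.522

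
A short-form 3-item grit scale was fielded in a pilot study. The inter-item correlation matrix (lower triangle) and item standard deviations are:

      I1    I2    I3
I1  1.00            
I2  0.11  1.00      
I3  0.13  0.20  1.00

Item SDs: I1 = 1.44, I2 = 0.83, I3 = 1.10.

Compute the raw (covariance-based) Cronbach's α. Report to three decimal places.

α = 0.311

Σσ²ᵢ = 1.44² + 0.83² + 1.10² = 3.9725
Covariances σ_ij = r_ij · s_i · s_j:
  σ(I1,I2) = 0.11 × 1.44 × 0.83 = 0.1315
  σ(I1,I3) = 0.13 × 1.44 × 1.10 = 0.2059
  σ(I2,I3) = 0.20 × 0.83 × 1.10 = 0.1826
σ²_T = Σσ²ᵢ + 2·Σσ_ij = 3.9725 + 2 × 0.5200 = 5.0125
α = (3/2)·(1 − 3.9725/5.0125) = 0.311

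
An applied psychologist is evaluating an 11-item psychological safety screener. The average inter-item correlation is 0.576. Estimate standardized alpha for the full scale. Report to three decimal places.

standardized alpha = 0.937

Standardized α = k·r̄ / (1 + (k−1)·r̄) = 11 × 0.576 / (1 + 10 × 0.576)
  = 6.3360 / 6.7600 = 0.937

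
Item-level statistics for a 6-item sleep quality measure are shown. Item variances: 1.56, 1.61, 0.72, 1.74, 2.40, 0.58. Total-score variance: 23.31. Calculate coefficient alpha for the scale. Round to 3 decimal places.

α = 0.757

Σσ²ᵢ = 1.56 + 1.61 + 0.72 + 1.74 + 2.40 + 0.58 = 8.61
α = (k/(k−1))·(1 − Σσ²ᵢ/σ²_total) = (6/5)·(1 − 8.61/23.31) = 0.757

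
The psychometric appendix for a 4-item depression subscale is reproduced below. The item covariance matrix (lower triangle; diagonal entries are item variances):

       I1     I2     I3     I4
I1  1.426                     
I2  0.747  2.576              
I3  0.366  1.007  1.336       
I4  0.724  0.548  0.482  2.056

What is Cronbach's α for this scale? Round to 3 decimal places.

Cronbach's α = 0.682

sum of item variances = 1.426 + 2.576 + 1.336 + 2.056 = 7.394
Σ_{i<j} σ_ij = 3.874
σ²_T = 7.394 + 2 × 3.874 = 15.142
α = (k/(k−1))·(1 − sum of item variances/σ²_T) = (4/3)·(1 − 7.394/15.142) = 0.682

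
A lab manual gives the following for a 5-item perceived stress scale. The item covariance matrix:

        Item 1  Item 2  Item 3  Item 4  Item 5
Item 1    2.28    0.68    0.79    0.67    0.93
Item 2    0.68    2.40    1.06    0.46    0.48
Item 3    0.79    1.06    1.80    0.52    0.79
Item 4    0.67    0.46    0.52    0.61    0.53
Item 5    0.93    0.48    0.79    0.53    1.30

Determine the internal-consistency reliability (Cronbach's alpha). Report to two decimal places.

Cronbach's alpha = 0.78

Σσ²ᵢ = 2.28 + 2.40 + 1.80 + 0.61 + 1.30 = 8.39
Sum of off-diagonal covariances = 6.91
Var(T) = 8.39 + 2 × 6.91 = 22.21
α = (k/(k−1))·(1 − Σσ²ᵢ/Var(T)) = (5/4)·(1 − 8.39/22.21) = 0.78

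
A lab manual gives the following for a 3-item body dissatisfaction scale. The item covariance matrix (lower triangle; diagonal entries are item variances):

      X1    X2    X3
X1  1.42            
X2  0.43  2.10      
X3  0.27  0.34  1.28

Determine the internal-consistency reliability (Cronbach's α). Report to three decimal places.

α = 0.453

Σσᵢ² = 1.42 + 2.10 + 1.28 = 4.80
Sum of the distinct covariances = 1.04
σ²_T = 4.80 + 2 × 1.04 = 6.88
α = (k/(k−1))·(1 − Σσᵢ²/σ²_T) = (3/2)·(1 − 4.80/6.88) = 0.453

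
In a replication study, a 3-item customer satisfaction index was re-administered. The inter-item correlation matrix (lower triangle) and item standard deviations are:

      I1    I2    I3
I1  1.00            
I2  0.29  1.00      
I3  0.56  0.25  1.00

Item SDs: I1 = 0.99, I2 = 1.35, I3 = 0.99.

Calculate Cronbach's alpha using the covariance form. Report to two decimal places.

α = 0.60

Σσ²ᵢ = 0.99² + 1.35² + 0.99² = 3.7827
Covariances σ_ij = r_ij · s_i · s_j:
  σ(I1,I2) = 0.29 × 0.99 × 1.35 = 0.3876
  σ(I1,I3) = 0.56 × 0.99 × 0.99 = 0.5489
  σ(I2,I3) = 0.25 × 1.35 × 0.99 = 0.3341
σ²_T = Σσ²ᵢ + 2·Σσ_ij = 3.7827 + 2 × 1.2706 = 6.3239
α = (3/2)·(1 − 3.7827/6.3239) = 0.60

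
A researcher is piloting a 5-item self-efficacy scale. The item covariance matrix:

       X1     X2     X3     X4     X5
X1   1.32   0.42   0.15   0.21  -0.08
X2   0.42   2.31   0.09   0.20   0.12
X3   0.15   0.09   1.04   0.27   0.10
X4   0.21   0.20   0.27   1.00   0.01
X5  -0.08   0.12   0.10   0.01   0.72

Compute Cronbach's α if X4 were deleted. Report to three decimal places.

Remaining items: X1, X2, X3, X5 (k = 4).
sum of item variances = 1.32 + 2.31 + 1.04 + 0.72 = 5.39
σ²_T = 5.39 + 2 × 0.80 = 6.99
α (item deleted) = (4/3)·(1 − 5.39/6.99) = 0.305

Cronbach's α = 0.305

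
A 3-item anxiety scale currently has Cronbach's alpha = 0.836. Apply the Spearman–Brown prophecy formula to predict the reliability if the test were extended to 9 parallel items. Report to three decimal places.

predicted reliability = 0.939

Length factor m = 9/3 = 3.0000
α' = m·α / (1 + (m−1)·α)
   = 9/3 × 0.836 / (1 + (9/3 − 1) × 0.836)
   = 2.5080 / 2.6720 = 0.939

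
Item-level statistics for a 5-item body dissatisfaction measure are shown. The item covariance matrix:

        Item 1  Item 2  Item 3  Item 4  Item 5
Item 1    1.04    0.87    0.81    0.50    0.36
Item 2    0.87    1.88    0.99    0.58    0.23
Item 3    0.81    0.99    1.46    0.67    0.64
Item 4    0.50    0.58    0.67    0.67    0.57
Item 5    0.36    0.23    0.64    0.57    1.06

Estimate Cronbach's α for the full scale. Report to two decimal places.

Cronbach's α = 0.84

ΣVar(i) = 1.04 + 1.88 + 1.46 + 0.67 + 1.06 = 6.11
Sum of the distinct covariances = 6.22
σ²_total = 6.11 + 2 × 6.22 = 18.55
α = (k/(k−1))·(1 − ΣVar(i)/σ²_total) = (5/4)·(1 − 6.11/18.55) = 0.84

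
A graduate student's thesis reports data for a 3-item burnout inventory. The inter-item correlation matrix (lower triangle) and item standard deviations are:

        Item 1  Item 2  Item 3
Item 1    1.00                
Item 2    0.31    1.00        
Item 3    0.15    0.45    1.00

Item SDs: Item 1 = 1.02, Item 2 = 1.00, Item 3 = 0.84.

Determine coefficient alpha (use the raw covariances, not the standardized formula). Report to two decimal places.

coefficient alpha = 0.56

Σσ²ᵢ = 1.02² + 1.00² + 0.84² = 2.7460
Covariances σ_ij = r_ij · s_i · s_j:
  σ(Item 1,Item 2) = 0.31 × 1.02 × 1.00 = 0.3162
  σ(Item 1,Item 3) = 0.15 × 1.02 × 0.84 = 0.1285
  σ(Item 2,Item 3) = 0.45 × 1.00 × 0.84 = 0.3780
σ²_T = Σσ²ᵢ + 2·Σσ_ij = 2.7460 + 2 × 0.8227 = 4.3914
α = (3/2)·(1 − 2.7460/4.3914) = 0.56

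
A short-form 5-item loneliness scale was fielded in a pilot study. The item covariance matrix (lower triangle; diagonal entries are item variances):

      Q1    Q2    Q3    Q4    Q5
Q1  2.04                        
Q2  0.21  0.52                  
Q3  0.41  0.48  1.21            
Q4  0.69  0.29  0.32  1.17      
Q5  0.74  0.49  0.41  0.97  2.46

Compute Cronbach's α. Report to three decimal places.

Σσ²ᵢ = 2.04 + 0.52 + 1.21 + 1.17 + 2.46 = 7.40
Sum of the distinct covariances = 5.01
total variance = 7.40 + 2 × 5.01 = 17.42
α = (k/(k−1))·(1 − Σσ²ᵢ/total variance) = (5/4)·(1 − 7.40/17.42) = 0.719

α = 0.719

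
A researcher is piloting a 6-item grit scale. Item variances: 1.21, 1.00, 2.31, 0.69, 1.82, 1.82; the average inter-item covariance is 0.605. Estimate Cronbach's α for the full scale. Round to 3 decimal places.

α = 0.807

sum of item variances = 1.21 + 1.00 + 2.31 + 0.69 + 1.82 + 1.82 = 8.85
Sum of the 15 distinct covariances = 15 × 0.605 = 9.075
σ²_total = sum of item variances + 2·Σcov = 8.85 + 2 × 9.075 = 27.000
α = (6/5)·(1 − 8.85/27.000) = 0.807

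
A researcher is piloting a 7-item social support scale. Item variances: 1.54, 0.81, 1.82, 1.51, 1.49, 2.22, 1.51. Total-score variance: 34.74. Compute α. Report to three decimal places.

α = 0.801

Σσ²ᵢ = 1.54 + 0.81 + 1.82 + 1.51 + 1.49 + 2.22 + 1.51 = 10.90
α = (k/(k−1))·(1 − Σσ²ᵢ/σ²_T) = (7/6)·(1 − 10.90/34.74) = 0.801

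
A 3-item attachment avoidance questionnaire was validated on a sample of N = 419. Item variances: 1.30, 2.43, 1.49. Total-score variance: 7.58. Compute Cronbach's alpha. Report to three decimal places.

sum of item variances = 1.30 + 2.43 + 1.49 = 5.22
α = (k/(k−1))·(1 − sum of item variances/σ²_T) = (3/2)·(1 − 5.22/7.58) = 0.467

Cronbach's alpha = 0.467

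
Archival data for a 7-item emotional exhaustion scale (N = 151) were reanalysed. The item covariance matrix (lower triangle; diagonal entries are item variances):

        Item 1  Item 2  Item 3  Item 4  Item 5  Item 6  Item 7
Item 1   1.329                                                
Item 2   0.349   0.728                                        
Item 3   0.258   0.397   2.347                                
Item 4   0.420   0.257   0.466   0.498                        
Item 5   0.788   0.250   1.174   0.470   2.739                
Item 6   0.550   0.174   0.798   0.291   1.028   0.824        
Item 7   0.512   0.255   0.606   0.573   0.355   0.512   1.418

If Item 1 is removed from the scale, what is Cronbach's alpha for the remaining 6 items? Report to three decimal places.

Cronbach's alpha = 0.768

Remaining items: Item 2, Item 3, Item 4, Item 5, Item 6, Item 7 (k = 6).
Σσᵢ² = 0.728 + 2.347 + 0.498 + 2.739 + 0.824 + 1.418 = 8.554
Var(T) = 8.554 + 2 × 7.606 = 23.766
α (item deleted) = (6/5)·(1 − 8.554/23.766) = 0.768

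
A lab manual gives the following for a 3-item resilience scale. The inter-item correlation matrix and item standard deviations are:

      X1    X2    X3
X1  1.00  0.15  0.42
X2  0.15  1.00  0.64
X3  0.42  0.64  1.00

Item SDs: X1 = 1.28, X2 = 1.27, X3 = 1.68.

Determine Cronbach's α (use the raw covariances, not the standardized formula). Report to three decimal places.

Cronbach's α = 0.679

Σσ²ᵢ = 1.28² + 1.27² + 1.68² = 6.0737
Covariances σ_ij = r_ij · s_i · s_j:
  σ(X1,X2) = 0.15 × 1.28 × 1.27 = 0.2438
  σ(X1,X3) = 0.42 × 1.28 × 1.68 = 0.9032
  σ(X2,X3) = 0.64 × 1.27 × 1.68 = 1.3655
σ²_T = Σσ²ᵢ + 2·Σσ_ij = 6.0737 + 2 × 2.5125 = 11.0987
α = (3/2)·(1 − 6.0737/11.0987) = 0.679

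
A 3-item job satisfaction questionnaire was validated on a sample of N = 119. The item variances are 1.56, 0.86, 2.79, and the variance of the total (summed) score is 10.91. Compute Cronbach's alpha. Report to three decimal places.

α = 0.784

ΣVar(i) = 1.56 + 0.86 + 2.79 = 5.21
α = (k/(k−1))·(1 − ΣVar(i)/σ²_total) = (3/2)·(1 − 5.21/10.91) = 0.784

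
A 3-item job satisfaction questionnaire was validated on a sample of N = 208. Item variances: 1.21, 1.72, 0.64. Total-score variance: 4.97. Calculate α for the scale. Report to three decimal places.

ΣVar(i) = 1.21 + 1.72 + 0.64 = 3.57
α = (k/(k−1))·(1 − ΣVar(i)/total variance) = (3/2)·(1 − 3.57/4.97) = 0.423

α = 0.423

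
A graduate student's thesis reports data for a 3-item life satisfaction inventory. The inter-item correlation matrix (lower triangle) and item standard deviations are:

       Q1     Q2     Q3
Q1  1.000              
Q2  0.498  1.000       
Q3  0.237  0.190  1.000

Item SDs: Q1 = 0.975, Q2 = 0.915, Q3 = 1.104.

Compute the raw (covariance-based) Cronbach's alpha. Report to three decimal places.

Σσ²ᵢ = 0.975² + 0.915² + 1.104² = 3.0067
Covariances σ_ij = r_ij · s_i · s_j:
  σ(Q1,Q2) = 0.498 × 0.975 × 0.915 = 0.4443
  σ(Q1,Q3) = 0.237 × 0.975 × 1.104 = 0.2551
  σ(Q2,Q3) = 0.190 × 0.915 × 1.104 = 0.1919
σ²_T = Σσ²ᵢ + 2·Σσ_ij = 3.0067 + 2 × 0.8913 = 4.7893
α = (3/2)·(1 − 3.0067/4.7893) = 0.558

α = 0.558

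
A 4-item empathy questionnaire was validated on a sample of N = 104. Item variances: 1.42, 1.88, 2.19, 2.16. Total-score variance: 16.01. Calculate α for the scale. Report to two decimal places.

ΣVar(i) = 1.42 + 1.88 + 2.19 + 2.16 = 7.65
α = (k/(k−1))·(1 − ΣVar(i)/Var(T)) = (4/3)·(1 − 7.65/16.01) = 0.70

α = 0.70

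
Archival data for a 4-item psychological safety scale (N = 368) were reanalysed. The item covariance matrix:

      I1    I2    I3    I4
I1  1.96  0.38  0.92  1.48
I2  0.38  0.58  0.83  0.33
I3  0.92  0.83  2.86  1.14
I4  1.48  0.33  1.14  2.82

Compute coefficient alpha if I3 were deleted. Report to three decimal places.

Remaining items: I1, I2, I4 (k = 3).
Σσ²ᵢ = 1.96 + 0.58 + 2.82 = 5.36
σ²_T = 5.36 + 2 × 2.19 = 9.74
α (item deleted) = (3/2)·(1 − 5.36/9.74) = 0.675

coefficient alpha = 0.675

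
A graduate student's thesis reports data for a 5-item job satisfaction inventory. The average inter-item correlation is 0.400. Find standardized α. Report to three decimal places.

Standardized α = k·r̄ / (1 + (k−1)·r̄) = 5 × 0.400 / (1 + 4 × 0.400)
  = 2.0000 / 2.6000 = 0.769

standardized α = 0.769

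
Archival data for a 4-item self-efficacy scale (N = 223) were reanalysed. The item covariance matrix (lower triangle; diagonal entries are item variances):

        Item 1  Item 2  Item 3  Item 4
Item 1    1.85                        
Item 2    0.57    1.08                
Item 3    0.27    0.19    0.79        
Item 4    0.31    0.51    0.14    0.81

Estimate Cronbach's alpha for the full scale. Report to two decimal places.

α = 0.62

ΣVar(i) = 1.85 + 1.08 + 0.79 + 0.81 = 4.53
Σ_{i<j} σ_ij = 1.99
Var(T) = 4.53 + 2 × 1.99 = 8.51
α = (k/(k−1))·(1 − ΣVar(i)/Var(T)) = (4/3)·(1 − 4.53/8.51) = 0.62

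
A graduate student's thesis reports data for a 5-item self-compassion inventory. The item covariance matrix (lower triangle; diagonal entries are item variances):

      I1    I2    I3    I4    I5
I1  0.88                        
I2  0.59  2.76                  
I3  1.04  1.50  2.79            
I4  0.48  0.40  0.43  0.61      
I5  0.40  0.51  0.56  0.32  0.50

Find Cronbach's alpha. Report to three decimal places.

Cronbach's alpha = 0.779

Σσ²ᵢ = 0.88 + 2.76 + 2.79 + 0.61 + 0.50 = 7.54
Σ_{i<j} σ_ij = 6.23
σ²_total = 7.54 + 2 × 6.23 = 20.00
α = (k/(k−1))·(1 − Σσ²ᵢ/σ²_total) = (5/4)·(1 − 7.54/20.00) = 0.779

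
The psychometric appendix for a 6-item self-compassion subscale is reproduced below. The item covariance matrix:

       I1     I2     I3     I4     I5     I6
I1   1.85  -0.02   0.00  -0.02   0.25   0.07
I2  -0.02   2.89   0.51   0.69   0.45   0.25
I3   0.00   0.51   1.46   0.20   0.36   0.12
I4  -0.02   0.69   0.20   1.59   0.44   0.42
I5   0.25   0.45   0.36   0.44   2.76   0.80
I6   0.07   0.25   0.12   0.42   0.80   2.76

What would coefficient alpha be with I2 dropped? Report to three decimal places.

coefficient alpha = 0.420

Remaining items: I1, I3, I4, I5, I6 (k = 5).
Σσᵢ² = 1.85 + 1.46 + 1.59 + 2.76 + 2.76 = 10.42
Var(T) = 10.42 + 2 × 2.64 = 15.70
α (item deleted) = (5/4)·(1 − 10.42/15.70) = 0.420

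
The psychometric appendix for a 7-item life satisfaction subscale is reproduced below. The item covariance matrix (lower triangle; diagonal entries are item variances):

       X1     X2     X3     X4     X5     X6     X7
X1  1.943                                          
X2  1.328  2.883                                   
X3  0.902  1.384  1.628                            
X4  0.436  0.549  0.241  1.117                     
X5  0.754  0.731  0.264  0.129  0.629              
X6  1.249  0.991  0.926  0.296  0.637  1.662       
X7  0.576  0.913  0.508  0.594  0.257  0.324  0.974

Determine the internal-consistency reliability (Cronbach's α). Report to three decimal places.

Cronbach's α = 0.841

Σσ²ᵢ = 1.943 + 2.883 + 1.628 + 1.117 + 0.629 + 1.662 + 0.974 = 10.836
Σ_{i<j} σ_ij = 13.989
σ²_total = 10.836 + 2 × 13.989 = 38.814
α = (k/(k−1))·(1 − Σσ²ᵢ/σ²_total) = (7/6)·(1 − 10.836/38.814) = 0.841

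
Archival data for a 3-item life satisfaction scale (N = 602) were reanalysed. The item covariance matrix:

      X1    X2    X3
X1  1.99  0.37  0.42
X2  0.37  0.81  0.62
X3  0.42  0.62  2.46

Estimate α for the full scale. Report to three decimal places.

α = 0.524

sum of item variances = 1.99 + 0.81 + 2.46 = 5.26
Sum of off-diagonal covariances = 1.41
σ²_T = 5.26 + 2 × 1.41 = 8.08
α = (k/(k−1))·(1 − sum of item variances/σ²_T) = (3/2)·(1 − 5.26/8.08) = 0.524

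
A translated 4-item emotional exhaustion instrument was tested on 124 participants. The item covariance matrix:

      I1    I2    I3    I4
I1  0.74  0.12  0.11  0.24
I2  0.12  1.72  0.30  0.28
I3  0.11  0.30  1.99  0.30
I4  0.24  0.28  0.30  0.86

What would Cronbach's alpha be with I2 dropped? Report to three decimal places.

α = 0.399

Remaining items: I1, I3, I4 (k = 3).
sum of item variances = 0.74 + 1.99 + 0.86 = 3.59
total variance = 3.59 + 2 × 0.65 = 4.89
α (item deleted) = (3/2)·(1 − 3.59/4.89) = 0.399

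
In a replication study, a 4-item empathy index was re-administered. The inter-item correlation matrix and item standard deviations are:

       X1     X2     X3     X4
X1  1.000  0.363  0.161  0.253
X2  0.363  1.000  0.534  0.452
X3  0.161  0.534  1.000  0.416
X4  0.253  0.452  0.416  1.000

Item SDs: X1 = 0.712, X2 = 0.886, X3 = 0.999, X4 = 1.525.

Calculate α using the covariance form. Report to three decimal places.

α = 0.671

Σσ²ᵢ = 0.712² + 0.886² + 0.999² + 1.525² = 4.6156
Covariances σ_ij = r_ij · s_i · s_j:
  σ(X1,X2) = 0.363 × 0.712 × 0.886 = 0.2290
  σ(X1,X3) = 0.161 × 0.712 × 0.999 = 0.1145
  σ(X1,X4) = 0.253 × 0.712 × 1.525 = 0.2747
  σ(X2,X3) = 0.534 × 0.886 × 0.999 = 0.4727
  σ(X2,X4) = 0.452 × 0.886 × 1.525 = 0.6107
  σ(X3,X4) = 0.416 × 0.999 × 1.525 = 0.6338
σ²_T = Σσ²ᵢ + 2·Σσ_ij = 4.6156 + 2 × 2.3354 = 9.2864
α = (4/3)·(1 − 4.6156/9.2864) = 0.671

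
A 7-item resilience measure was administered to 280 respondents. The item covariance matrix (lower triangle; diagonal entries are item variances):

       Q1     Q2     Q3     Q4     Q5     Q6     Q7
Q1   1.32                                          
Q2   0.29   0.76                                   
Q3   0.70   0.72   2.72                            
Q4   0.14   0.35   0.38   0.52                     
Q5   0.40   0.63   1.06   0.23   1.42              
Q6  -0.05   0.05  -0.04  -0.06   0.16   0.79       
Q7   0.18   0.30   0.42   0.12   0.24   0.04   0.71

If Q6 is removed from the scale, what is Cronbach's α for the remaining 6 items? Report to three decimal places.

α = 0.748

Remaining items: Q1, Q2, Q3, Q4, Q5, Q7 (k = 6).
ΣVar(i) = 1.32 + 0.76 + 2.72 + 0.52 + 1.42 + 0.71 = 7.45
Var(T) = 7.45 + 2 × 6.16 = 19.77
α (item deleted) = (6/5)·(1 − 7.45/19.77) = 0.748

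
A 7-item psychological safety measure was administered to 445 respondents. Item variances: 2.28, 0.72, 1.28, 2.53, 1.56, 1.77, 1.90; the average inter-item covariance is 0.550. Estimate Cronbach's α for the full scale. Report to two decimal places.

Cronbach's α = 0.77

ΣVar(i) = 2.28 + 0.72 + 1.28 + 2.53 + 1.56 + 1.77 + 1.90 = 12.04
Sum of the 21 distinct covariances = 21 × 0.550 = 11.550
total variance = ΣVar(i) + 2·Σcov = 12.04 + 2 × 11.550 = 35.140
α = (7/6)·(1 − 12.04/35.140) = 0.77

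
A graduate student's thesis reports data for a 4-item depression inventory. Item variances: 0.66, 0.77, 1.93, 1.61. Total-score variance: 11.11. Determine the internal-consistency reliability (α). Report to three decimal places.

ΣVar(i) = 0.66 + 0.77 + 1.93 + 1.61 = 4.97
α = (k/(k−1))·(1 − ΣVar(i)/σ²_total) = (4/3)·(1 − 4.97/11.11) = 0.737

α = 0.737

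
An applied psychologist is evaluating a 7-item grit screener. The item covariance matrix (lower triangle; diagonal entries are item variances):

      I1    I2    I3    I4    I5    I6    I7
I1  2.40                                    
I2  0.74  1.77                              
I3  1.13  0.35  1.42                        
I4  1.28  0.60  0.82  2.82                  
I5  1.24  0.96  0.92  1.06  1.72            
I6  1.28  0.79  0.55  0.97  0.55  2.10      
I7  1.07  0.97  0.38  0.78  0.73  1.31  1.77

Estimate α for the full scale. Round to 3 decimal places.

sum of item variances = 2.40 + 1.77 + 1.42 + 2.82 + 1.72 + 2.10 + 1.77 = 14.00
Σ_{i<j} σ_ij = 18.48
σ²_total = 14.00 + 2 × 18.48 = 50.96
α = (k/(k−1))·(1 − sum of item variances/σ²_total) = (7/6)·(1 − 14.00/50.96) = 0.846

α = 0.846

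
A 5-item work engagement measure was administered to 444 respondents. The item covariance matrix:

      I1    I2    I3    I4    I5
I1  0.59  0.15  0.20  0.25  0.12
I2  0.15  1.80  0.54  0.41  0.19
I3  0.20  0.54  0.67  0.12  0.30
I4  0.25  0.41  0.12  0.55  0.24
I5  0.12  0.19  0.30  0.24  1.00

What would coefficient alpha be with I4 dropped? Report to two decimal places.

Remaining items: I1, I2, I3, I5 (k = 4).
sum of item variances = 0.59 + 1.80 + 0.67 + 1.00 = 4.06
total variance = 4.06 + 2 × 1.50 = 7.06
α (item deleted) = (4/3)·(1 − 4.06/7.06) = 0.57

coefficient alpha = 0.57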